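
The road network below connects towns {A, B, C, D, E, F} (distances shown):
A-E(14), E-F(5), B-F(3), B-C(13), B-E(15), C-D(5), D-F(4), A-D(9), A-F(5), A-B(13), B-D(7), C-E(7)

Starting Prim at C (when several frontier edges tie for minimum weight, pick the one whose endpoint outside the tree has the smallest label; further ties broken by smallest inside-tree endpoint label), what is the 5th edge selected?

E-F

Grow the tree from C using Prim:
Step 1: frontier [C-D 5, C-E 7, B-C 13] → take C-D (5); add D.
Step 2: frontier [C-E 7, B-C 13, D-F 4, B-D 7, A-D 9] → take D-F (4); add F.
Step 3: frontier [C-E 7, B-C 13, B-D 7, A-D 9, B-F 3, A-F 5, E-F 5] → take B-F (3); add B.
Step 4: frontier [A-B 13, B-E 15, C-E 7, A-D 9, A-F 5, E-F 5] → take A-F (5); add A.
Step 5: frontier [A-E 14, B-E 15, C-E 7, E-F 5] → take E-F (5); add E.
The 5th edge added is E-F.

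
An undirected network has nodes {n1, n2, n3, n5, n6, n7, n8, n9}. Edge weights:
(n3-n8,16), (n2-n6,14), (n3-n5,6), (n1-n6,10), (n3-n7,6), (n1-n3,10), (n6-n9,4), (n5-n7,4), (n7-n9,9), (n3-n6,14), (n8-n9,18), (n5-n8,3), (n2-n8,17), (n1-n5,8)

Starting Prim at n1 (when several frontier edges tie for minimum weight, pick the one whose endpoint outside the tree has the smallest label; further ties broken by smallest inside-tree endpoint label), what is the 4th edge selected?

Prim's algorithm from n1:
Step 1: cheapest edge leaving the tree is n1-n5 (8); add n5.
Step 2: cheapest edge leaving the tree is n5-n8 (3); add n8.
Step 3: cheapest edge leaving the tree is n5-n7 (4); add n7.
Step 4: cheapest edge leaving the tree is n3-n5 (6); add n3.
Step 5: cheapest edge leaving the tree is n7-n9 (9); add n9.
Step 6: cheapest edge leaving the tree is n6-n9 (4); add n6.
Step 7: cheapest edge leaving the tree is n2-n6 (14); add n2.
The 4th edge added is n3-n5.

n3-n5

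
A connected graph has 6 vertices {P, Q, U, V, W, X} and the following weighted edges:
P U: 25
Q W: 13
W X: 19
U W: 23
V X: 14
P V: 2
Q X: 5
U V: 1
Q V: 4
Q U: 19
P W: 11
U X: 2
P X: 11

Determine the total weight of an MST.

Sort edges by weight, then run Kruskal:
U V (1): add. Components now {P} {Q} {U,V} {W} {X}
P V (2): add. Components now {P,U,V} {Q} {W} {X}
U X (2): add. Components now {P,U,V,X} {Q} {W}
Q V (4): add. Components now {P,Q,U,V,X} {W}
Q X (5): skip — Q and X already connected.
P W (11): add. Components now {P,Q,U,V,W,X}
MST edges: U V, P V, U X, Q V, P W; total weight 1+2+2+4+11 = 20.

20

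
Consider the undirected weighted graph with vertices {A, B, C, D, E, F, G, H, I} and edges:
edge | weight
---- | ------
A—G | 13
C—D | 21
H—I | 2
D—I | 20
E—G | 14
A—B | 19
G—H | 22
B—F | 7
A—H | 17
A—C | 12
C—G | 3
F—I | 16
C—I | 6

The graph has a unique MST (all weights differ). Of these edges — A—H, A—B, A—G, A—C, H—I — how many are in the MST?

Kruskal: consider edges lightest-first.
H—I (2): add — endpoints in different components.
C—G (3): add — endpoints in different components.
C—I (6): add — endpoints in different components.
B—F (7): add — endpoints in different components.
A—C (12): add — endpoints in different components.
A—G (13): skip — A and G already connected.
E—G (14): add — endpoints in different components.
F—I (16): add — endpoints in different components.
A—H (17): skip — A and H already connected.
A—B (19): skip — A and B already connected.
D—I (20): add — endpoints in different components.
MST edge set: {H—I, C—G, C—I, B—F, A—C, E—G, F—I, D—I}.
Of the listed edges, {A—C, H—I} are in the MST → 2.

2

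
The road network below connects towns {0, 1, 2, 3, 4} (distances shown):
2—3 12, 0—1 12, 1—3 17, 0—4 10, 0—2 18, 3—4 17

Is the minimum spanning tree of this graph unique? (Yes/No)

Kruskal's algorithm — process edges by increasing weight (ties by edge label):
0—4 (10): add — endpoints in different components.
0—1 (12): add — endpoints in different components.
2—3 (12): add — endpoints in different components.
1—3 (17): add — endpoints in different components.
Non-tree edge 3—4 has weight 17, equal to the heaviest edge on its tree cycle — swapping gives another MST of the same weight. Not unique.

No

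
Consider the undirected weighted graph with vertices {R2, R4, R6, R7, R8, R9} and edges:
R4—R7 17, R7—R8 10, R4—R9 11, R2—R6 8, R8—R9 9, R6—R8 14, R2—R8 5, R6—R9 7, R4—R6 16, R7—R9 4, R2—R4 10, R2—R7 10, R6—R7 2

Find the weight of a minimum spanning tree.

Prim, starting at R2.
Step 1: frontier [R2—R8 5, R2—R6 8, R2—R4 10, R2—R7 10] → take R2—R8 (5); add R8.
Step 2: frontier [R2—R6 8, R2—R4 10, R2—R7 10, R8—R9 9, R7—R8 10, R6—R8 14] → take R2—R6 (8); add R6.
Step 3: frontier [R2—R4 10, R2—R7 10, R6—R7 2, R6—R9 7, R4—R6 16, R8—R9 9, R7—R8 10] → take R6—R7 (2); add R7.
Step 4: frontier [R2—R4 10, R6—R9 7, R4—R6 16, R7—R9 4, R4—R7 17, R8—R9 9] → take R7—R9 (4); add R9.
Step 5: frontier [R2—R4 10, R4—R6 16, R4—R7 17, R4—R9 11] → take R2—R4 (10); add R4.
MST edges: R2—R8, R2—R6, R6—R7, R7—R9, R2—R4; total weight 5+8+2+4+10 = 29.

29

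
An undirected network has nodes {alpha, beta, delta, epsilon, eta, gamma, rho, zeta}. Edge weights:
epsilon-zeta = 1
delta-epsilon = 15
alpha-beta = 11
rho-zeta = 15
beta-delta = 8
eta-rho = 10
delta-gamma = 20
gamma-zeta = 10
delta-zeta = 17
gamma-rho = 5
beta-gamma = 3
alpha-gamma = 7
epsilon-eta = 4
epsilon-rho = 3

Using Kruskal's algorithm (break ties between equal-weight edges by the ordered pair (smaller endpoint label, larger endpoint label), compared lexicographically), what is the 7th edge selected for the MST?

Kruskal's algorithm — process edges by increasing weight (ties by edge label):
epsilon-zeta (1): add — endpoints in different components.
beta-gamma (3): add — endpoints in different components.
epsilon-rho (3): add — endpoints in different components.
epsilon-eta (4): add — endpoints in different components.
gamma-rho (5): add — endpoints in different components.
alpha-gamma (7): add — endpoints in different components.
beta-delta (8): add — endpoints in different components.
The 7th edge added is beta-delta.

beta-delta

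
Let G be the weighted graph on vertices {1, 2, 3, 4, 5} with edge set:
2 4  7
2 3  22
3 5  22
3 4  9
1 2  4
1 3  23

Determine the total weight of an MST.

42

Prim, starting at 5.
Step 1: cheapest edge leaving the tree is 3 5 (22); add 3.
Step 2: cheapest edge leaving the tree is 3 4 (9); add 4.
Step 3: cheapest edge leaving the tree is 2 4 (7); add 2.
Step 4: cheapest edge leaving the tree is 1 2 (4); add 1.
MST edges: 3 5, 3 4, 2 4, 1 2; total weight 22+9+7+4 = 42.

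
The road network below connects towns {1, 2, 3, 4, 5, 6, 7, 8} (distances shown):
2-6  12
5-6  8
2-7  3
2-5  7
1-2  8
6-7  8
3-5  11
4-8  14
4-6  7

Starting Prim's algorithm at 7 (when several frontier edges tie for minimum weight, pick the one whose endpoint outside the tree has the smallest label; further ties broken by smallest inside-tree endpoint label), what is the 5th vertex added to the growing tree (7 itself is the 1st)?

6

Prim, starting at 7.
Step 1: cheapest edge leaving the tree is 2-7 (3); add 2.
Step 2: cheapest edge leaving the tree is 2-5 (7); add 5.
Step 3: cheapest edge leaving the tree is 1-2 (8); add 1.
Step 4: cheapest edge leaving the tree is 5-6 (8); add 6.
Step 5: cheapest edge leaving the tree is 4-6 (7); add 4.
Step 6: cheapest edge leaving the tree is 3-5 (11); add 3.
Step 7: cheapest edge leaving the tree is 4-8 (14); add 8.
Vertex order: 7, 2, 5, 1, 6, 4, 3, 8. The 5th vertex is 6.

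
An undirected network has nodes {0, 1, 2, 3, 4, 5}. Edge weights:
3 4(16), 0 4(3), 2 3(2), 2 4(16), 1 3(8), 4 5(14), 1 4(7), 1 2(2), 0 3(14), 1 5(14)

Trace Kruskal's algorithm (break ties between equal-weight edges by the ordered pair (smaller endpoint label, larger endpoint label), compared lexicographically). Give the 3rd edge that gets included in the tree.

Kruskal's algorithm — process edges by increasing weight (ties by edge label):
1 2 (2): add. Components now {0} {1,2} {3} {4} {5}
2 3 (2): add. Components now {0} {1,2,3} {4} {5}
0 4 (3): add. Components now {0,4} {1,2,3} {5}
1 4 (7): add. Components now {0,1,2,3,4} {5}
1 3 (8): skip — 1 and 3 already connected.
0 3 (14): skip — 0 and 3 already connected.
1 5 (14): add. Components now {0,1,2,3,4,5}
The 3rd edge added is 0 4.

0-4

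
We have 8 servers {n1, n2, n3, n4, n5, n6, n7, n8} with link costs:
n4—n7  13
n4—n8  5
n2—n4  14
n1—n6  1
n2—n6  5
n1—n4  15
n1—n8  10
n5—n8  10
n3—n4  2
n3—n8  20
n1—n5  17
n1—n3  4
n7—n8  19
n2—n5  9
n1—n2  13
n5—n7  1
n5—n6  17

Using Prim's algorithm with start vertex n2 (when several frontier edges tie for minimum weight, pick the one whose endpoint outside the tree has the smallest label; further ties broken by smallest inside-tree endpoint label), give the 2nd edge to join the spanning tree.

Grow the tree from n2 using Prim:
Step 1: cheapest edge leaving the tree is n2—n6 (5); add n6.
Step 2: cheapest edge leaving the tree is n1—n6 (1); add n1.
Step 3: cheapest edge leaving the tree is n1—n3 (4); add n3.
Step 4: cheapest edge leaving the tree is n3—n4 (2); add n4.
Step 5: cheapest edge leaving the tree is n4—n8 (5); add n8.
Step 6: cheapest edge leaving the tree is n2—n5 (9); add n5.
Step 7: cheapest edge leaving the tree is n5—n7 (1); add n7.
The 2nd edge added is n1—n6.

n1-n6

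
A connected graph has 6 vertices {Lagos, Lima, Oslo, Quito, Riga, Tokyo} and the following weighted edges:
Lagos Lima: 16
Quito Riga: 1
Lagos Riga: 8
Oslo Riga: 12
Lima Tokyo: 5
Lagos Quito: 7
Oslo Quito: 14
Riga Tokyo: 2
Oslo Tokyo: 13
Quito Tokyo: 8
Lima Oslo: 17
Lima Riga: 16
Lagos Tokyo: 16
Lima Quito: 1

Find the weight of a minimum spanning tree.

Kruskal's algorithm — process edges by increasing weight (ties by edge label):
Lima Quito (1): add. Components now {Riga} {Lima,Quito} {Lagos} {Oslo} {Tokyo}
Quito Riga (1): add. Components now {Lima,Quito,Riga} {Lagos} {Oslo} {Tokyo}
Riga Tokyo (2): add. Components now {Lima,Quito,Riga,Tokyo} {Lagos} {Oslo}
Lima Tokyo (5): skip — Lima and Tokyo already connected.
Lagos Quito (7): add. Components now {Lagos,Lima,Quito,Riga,Tokyo} {Oslo}
Lagos Riga (8): skip — Riga and Lagos already connected.
Quito Tokyo (8): skip — Tokyo and Quito already connected.
Oslo Riga (12): add. Components now {Lagos,Lima,Oslo,Quito,Riga,Tokyo}
MST edges: Lima Quito, Quito Riga, Riga Tokyo, Lagos Quito, Oslo Riga; total weight 1+1+2+7+12 = 23.

23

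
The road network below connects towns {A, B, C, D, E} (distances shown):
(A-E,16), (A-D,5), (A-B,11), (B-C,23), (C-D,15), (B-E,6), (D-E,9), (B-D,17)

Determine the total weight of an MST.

35

Sort edges by weight, then run Kruskal:
A-D (5): add — endpoints in different components.
B-E (6): add — endpoints in different components.
D-E (9): add — endpoints in different components.
A-B (11): skip — A and B already connected.
C-D (15): add — endpoints in different components.
MST edges: A-D, B-E, D-E, C-D; total weight 5+6+9+15 = 35.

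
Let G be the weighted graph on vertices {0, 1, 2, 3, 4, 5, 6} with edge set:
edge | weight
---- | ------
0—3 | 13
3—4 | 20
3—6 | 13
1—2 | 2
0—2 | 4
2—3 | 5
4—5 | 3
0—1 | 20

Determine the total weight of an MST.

47

Prim's algorithm from 2:
Step 1: frontier [1—2 2, 0—2 4, 2—3 5] → take 1—2 (2); add 1.
Step 2: frontier [0—1 20, 0—2 4, 2—3 5] → take 0—2 (4); add 0.
Step 3: frontier [0—3 13, 2—3 5] → take 2—3 (5); add 3.
Step 4: frontier [3—6 13, 3—4 20] → take 3—6 (13); add 6.
Step 5: frontier [3—4 20] → take 3—4 (20); add 4.
Step 6: frontier [4—5 3] → take 4—5 (3); add 5.
MST edges: 1—2, 0—2, 2—3, 3—6, 3—4, 4—5; total weight 2+4+5+13+20+3 = 47.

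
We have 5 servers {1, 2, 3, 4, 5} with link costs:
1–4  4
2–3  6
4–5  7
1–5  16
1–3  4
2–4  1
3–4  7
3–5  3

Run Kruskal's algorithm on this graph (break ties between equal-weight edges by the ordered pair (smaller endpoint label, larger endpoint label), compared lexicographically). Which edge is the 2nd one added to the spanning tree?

3-5

Kruskal's algorithm — process edges by increasing weight (ties by edge label):
2–4 (1): add. Components now {1} {2,4} {3} {5}
3–5 (3): add. Components now {1} {2,4} {3,5}
1–3 (4): add. Components now {1,3,5} {2,4}
1–4 (4): add. Components now {1,2,3,4,5}
The 2nd edge added is 3–5.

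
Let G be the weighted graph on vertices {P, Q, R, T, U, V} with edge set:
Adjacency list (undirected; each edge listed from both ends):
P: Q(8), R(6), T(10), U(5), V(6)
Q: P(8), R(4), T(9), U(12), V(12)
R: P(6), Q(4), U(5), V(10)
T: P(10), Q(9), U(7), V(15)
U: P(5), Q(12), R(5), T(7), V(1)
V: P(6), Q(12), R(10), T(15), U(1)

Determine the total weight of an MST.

Sort edges by weight, then run Kruskal:
U V (1): add. Components now {R} {P} {U,V} {Q} {T}
Q R (4): add. Components now {Q,R} {P} {U,V} {T}
P U (5): add. Components now {Q,R} {P,U,V} {T}
R U (5): add. Components now {P,Q,R,U,V} {T}
P R (6): skip — R and P already connected.
P V (6): skip — P and V already connected.
T U (7): add. Components now {P,Q,R,T,U,V}
MST edges: U V, Q R, P U, R U, T U; total weight 1+4+5+5+7 = 22.

22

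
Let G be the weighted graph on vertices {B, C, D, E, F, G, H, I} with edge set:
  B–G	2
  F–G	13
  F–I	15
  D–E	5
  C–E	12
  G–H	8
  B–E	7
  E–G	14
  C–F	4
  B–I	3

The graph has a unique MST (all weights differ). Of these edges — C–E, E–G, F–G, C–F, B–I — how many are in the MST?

Sort edges by weight, then run Kruskal:
B–G (2): add — endpoints in different components.
B–I (3): add — endpoints in different components.
C–F (4): add — endpoints in different components.
D–E (5): add — endpoints in different components.
B–E (7): add — endpoints in different components.
G–H (8): add — endpoints in different components.
C–E (12): add — endpoints in different components.
MST edge set: {B–G, B–I, C–F, D–E, B–E, G–H, C–E}.
Of the listed edges, {C–E, C–F, B–I} are in the MST → 3.

3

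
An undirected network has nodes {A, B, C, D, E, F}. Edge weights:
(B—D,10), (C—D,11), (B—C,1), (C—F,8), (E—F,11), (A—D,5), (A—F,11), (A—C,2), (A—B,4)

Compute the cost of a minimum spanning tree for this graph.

27

Kruskal's algorithm — process edges by increasing weight (ties by edge label):
B—C (1): add. Components now {A} {B,C} {D} {E} {F}
A—C (2): add. Components now {A,B,C} {D} {E} {F}
A—B (4): skip — A and B already connected.
A—D (5): add. Components now {A,B,C,D} {E} {F}
C—F (8): add. Components now {A,B,C,D,F} {E}
B—D (10): skip — B and D already connected.
A—F (11): skip — A and F already connected.
C—D (11): skip — C and D already connected.
E—F (11): add. Components now {A,B,C,D,E,F}
MST edges: B—C, A—C, A—D, C—F, E—F; total weight 1+2+5+8+11 = 27.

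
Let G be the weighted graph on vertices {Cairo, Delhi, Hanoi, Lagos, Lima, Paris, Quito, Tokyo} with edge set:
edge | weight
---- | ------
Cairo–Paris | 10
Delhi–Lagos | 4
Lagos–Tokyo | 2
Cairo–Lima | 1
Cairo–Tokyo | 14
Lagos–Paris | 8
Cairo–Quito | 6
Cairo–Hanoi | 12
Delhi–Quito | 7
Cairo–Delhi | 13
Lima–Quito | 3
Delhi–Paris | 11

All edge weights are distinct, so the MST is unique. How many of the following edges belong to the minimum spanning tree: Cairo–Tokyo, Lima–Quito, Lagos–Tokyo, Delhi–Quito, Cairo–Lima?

Kruskal's algorithm — process edges by increasing weight (ties by edge label):
Cairo–Lima (1): add — endpoints in different components.
Lagos–Tokyo (2): add — endpoints in different components.
Lima–Quito (3): add — endpoints in different components.
Delhi–Lagos (4): add — endpoints in different components.
Cairo–Quito (6): skip — Cairo and Quito already connected.
Delhi–Quito (7): add — endpoints in different components.
Lagos–Paris (8): add — endpoints in different components.
Cairo–Paris (10): skip — Paris and Cairo already connected.
Delhi–Paris (11): skip — Delhi and Paris already connected.
Cairo–Hanoi (12): add — endpoints in different components.
MST edge set: {Cairo–Lima, Lagos–Tokyo, Lima–Quito, Delhi–Lagos, Delhi–Quito, Lagos–Paris, Cairo–Hanoi}.
Of the listed edges, {Lima–Quito, Lagos–Tokyo, Delhi–Quito, Cairo–Lima} are in the MST → 4.

4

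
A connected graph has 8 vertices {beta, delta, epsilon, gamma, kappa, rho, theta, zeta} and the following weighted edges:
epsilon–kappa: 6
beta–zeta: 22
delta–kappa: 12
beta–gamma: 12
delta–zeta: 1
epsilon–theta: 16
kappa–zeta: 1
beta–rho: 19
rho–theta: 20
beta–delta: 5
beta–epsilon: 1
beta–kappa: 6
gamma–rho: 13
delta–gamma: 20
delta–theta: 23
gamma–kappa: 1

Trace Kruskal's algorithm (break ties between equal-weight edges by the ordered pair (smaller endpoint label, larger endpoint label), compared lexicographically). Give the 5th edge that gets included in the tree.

Kruskal's algorithm — process edges by increasing weight (ties by edge label):
beta–epsilon (1): add — endpoints in different components.
delta–zeta (1): add — endpoints in different components.
gamma–kappa (1): add — endpoints in different components.
kappa–zeta (1): add — endpoints in different components.
beta–delta (5): add — endpoints in different components.
beta–kappa (6): skip — kappa and beta already connected.
epsilon–kappa (6): skip — kappa and epsilon already connected.
beta–gamma (12): skip — beta and gamma already connected.
delta–kappa (12): skip — delta and kappa already connected.
gamma–rho (13): add — endpoints in different components.
epsilon–theta (16): add — endpoints in different components.
The 5th edge added is beta–delta.

beta-delta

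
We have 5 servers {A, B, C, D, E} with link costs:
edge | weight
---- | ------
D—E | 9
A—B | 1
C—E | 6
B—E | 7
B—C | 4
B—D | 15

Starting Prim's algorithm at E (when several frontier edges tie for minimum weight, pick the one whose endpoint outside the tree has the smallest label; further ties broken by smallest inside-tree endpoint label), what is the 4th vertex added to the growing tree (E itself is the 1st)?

Grow the tree from E using Prim:
Step 1: frontier [C—E 6, B—E 7, D—E 9] → take C—E (6); add C.
Step 2: frontier [B—C 4, B—E 7, D—E 9] → take B—C (4); add B.
Step 3: frontier [A—B 1, B—D 15, D—E 9] → take A—B (1); add A.
Step 4: frontier [B—D 15, D—E 9] → take D—E (9); add D.
Vertex order: E, C, B, A, D. The 4th vertex is A.

A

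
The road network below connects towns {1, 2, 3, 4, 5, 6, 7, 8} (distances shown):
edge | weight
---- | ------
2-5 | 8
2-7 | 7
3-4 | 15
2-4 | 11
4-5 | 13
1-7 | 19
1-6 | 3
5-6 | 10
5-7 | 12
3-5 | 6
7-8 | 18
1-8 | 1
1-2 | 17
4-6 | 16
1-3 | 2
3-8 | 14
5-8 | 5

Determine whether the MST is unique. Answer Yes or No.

Kruskal's algorithm — process edges by increasing weight (ties by edge label):
1-8 (1): add — endpoints in different components.
1-3 (2): add — endpoints in different components.
1-6 (3): add — endpoints in different components.
5-8 (5): add — endpoints in different components.
3-5 (6): skip — 3 and 5 already connected.
2-7 (7): add — endpoints in different components.
2-5 (8): add — endpoints in different components.
5-6 (10): skip — 5 and 6 already connected.
2-4 (11): add — endpoints in different components.
Every non-tree edge has weight strictly greater than the heaviest edge on the tree path between its endpoints, so the MST is unique.

Yes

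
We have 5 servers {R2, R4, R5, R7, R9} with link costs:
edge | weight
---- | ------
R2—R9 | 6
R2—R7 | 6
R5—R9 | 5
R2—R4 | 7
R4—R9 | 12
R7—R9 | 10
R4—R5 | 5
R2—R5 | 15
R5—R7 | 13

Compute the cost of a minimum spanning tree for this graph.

22

Sort edges by weight, then run Kruskal:
R4—R5 (5): add — endpoints in different components.
R5—R9 (5): add — endpoints in different components.
R2—R7 (6): add — endpoints in different components.
R2—R9 (6): add — endpoints in different components.
MST edges: R4—R5, R5—R9, R2—R7, R2—R9; total weight 5+5+6+6 = 22.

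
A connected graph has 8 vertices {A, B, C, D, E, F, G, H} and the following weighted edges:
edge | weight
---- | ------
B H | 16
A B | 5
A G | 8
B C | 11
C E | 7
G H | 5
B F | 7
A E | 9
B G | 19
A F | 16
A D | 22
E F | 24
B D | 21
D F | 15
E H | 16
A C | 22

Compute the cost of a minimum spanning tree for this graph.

Kruskal's algorithm — process edges by increasing weight (ties by edge label):
A B (5): add — endpoints in different components.
G H (5): add — endpoints in different components.
B F (7): add — endpoints in different components.
C E (7): add — endpoints in different components.
A G (8): add — endpoints in different components.
A E (9): add — endpoints in different components.
B C (11): skip — B and C already connected.
D F (15): add — endpoints in different components.
MST edges: A B, G H, B F, C E, A G, A E, D F; total weight 5+5+7+7+8+9+15 = 56.

56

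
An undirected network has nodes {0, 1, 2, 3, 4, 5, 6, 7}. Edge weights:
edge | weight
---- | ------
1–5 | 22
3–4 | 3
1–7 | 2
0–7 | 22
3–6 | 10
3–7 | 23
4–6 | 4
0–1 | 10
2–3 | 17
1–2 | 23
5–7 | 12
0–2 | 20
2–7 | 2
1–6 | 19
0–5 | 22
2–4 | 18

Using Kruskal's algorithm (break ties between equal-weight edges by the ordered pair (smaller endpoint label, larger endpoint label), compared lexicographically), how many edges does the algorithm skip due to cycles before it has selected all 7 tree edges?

1

Sort edges by weight, then run Kruskal:
1–7 (2): add — endpoints in different components.
2–7 (2): add — endpoints in different components.
3–4 (3): add — endpoints in different components.
4–6 (4): add — endpoints in different components.
0–1 (10): add — endpoints in different components.
3–6 (10): skip — 3 and 6 already connected.
5–7 (12): add — endpoints in different components.
2–3 (17): add — endpoints in different components.
Edges rejected before the tree was complete: 1.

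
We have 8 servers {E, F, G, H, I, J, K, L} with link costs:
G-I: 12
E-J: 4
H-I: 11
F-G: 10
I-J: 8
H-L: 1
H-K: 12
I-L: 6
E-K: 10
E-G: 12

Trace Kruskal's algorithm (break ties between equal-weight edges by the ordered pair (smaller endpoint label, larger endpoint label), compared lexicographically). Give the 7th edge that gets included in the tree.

E-G

Kruskal: consider edges lightest-first.
H-L (1): add — endpoints in different components.
E-J (4): add — endpoints in different components.
I-L (6): add — endpoints in different components.
I-J (8): add — endpoints in different components.
E-K (10): add — endpoints in different components.
F-G (10): add — endpoints in different components.
H-I (11): skip — H and I already connected.
E-G (12): add — endpoints in different components.
The 7th edge added is E-G.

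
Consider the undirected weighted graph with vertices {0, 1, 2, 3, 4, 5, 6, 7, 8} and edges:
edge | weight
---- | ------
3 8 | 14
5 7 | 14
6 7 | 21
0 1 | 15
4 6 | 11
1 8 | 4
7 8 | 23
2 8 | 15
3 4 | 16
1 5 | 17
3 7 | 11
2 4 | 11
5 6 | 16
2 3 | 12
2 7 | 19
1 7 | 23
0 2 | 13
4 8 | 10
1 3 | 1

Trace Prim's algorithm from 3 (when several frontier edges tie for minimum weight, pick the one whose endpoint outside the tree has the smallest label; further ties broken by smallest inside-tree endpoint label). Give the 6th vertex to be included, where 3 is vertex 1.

6

Grow the tree from 3 using Prim:
Step 1: cheapest edge leaving the tree is 1 3 (1); add 1.
Step 2: cheapest edge leaving the tree is 1 8 (4); add 8.
Step 3: cheapest edge leaving the tree is 4 8 (10); add 4.
Step 4: cheapest edge leaving the tree is 2 4 (11); add 2.
Step 5: cheapest edge leaving the tree is 4 6 (11); add 6.
Step 6: cheapest edge leaving the tree is 3 7 (11); add 7.
Step 7: cheapest edge leaving the tree is 0 2 (13); add 0.
Step 8: cheapest edge leaving the tree is 5 7 (14); add 5.
Vertex order: 3, 1, 8, 4, 2, 6, 7, 0, 5. The 6th vertex is 6.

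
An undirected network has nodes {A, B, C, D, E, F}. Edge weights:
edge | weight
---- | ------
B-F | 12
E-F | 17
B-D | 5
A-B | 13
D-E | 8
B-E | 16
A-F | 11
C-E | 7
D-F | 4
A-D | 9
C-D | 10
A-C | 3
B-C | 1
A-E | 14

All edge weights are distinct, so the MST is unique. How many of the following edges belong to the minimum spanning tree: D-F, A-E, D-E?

1

Kruskal's algorithm — process edges by increasing weight (ties by edge label):
B-C (1): add. Components now {A} {B,C} {D} {E} {F}
A-C (3): add. Components now {A,B,C} {D} {E} {F}
D-F (4): add. Components now {A,B,C} {D,F} {E}
B-D (5): add. Components now {A,B,C,D,F} {E}
C-E (7): add. Components now {A,B,C,D,E,F}
MST edge set: {B-C, A-C, D-F, B-D, C-E}.
Of the listed edges, {D-F} are in the MST → 1.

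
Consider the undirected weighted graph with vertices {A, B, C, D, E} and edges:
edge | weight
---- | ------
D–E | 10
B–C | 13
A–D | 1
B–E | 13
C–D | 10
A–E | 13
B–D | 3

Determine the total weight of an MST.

Kruskal: consider edges lightest-first.
A–D (1): add — endpoints in different components.
B–D (3): add — endpoints in different components.
C–D (10): add — endpoints in different components.
D–E (10): add — endpoints in different components.
MST edges: A–D, B–D, C–D, D–E; total weight 1+3+10+10 = 24.

24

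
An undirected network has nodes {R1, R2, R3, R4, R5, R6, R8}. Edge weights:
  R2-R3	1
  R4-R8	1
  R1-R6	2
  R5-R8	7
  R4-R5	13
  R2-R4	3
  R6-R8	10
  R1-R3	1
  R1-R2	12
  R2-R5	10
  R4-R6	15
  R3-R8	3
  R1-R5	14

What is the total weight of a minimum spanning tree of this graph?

15

Grow the tree from R3 using Prim:
Step 1: frontier [R1-R3 1, R2-R3 1, R3-R8 3] → take R1-R3 (1); add R1.
Step 2: frontier [R1-R6 2, R1-R2 12, R1-R5 14, R2-R3 1, R3-R8 3] → take R2-R3 (1); add R2.
Step 3: frontier [R1-R6 2, R1-R5 14, R2-R4 3, R2-R5 10, R3-R8 3] → take R1-R6 (2); add R6.
Step 4: frontier [R1-R5 14, R2-R4 3, R2-R5 10, R3-R8 3, R6-R8 10, R4-R6 15] → take R2-R4 (3); add R4.
Step 5: frontier [R1-R5 14, R2-R5 10, R3-R8 3, R4-R8 1, R4-R5 13, R6-R8 10] → take R4-R8 (1); add R8.
Step 6: frontier [R1-R5 14, R2-R5 10, R4-R5 13, R5-R8 7] → take R5-R8 (7); add R5.
MST edges: R1-R3, R2-R3, R1-R6, R2-R4, R4-R8, R5-R8; total weight 1+1+2+3+1+7 = 15.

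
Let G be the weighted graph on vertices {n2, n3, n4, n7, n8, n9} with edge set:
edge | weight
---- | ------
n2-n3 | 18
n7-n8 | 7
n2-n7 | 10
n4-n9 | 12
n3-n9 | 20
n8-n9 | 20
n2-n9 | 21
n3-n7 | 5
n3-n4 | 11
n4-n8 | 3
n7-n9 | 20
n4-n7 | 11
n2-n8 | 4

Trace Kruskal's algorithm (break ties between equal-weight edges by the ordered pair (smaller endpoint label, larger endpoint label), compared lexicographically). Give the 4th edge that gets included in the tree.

Sort edges by weight, then run Kruskal:
n4-n8 (3): add — endpoints in different components.
n2-n8 (4): add — endpoints in different components.
n3-n7 (5): add — endpoints in different components.
n7-n8 (7): add — endpoints in different components.
n2-n7 (10): skip — n2 and n7 already connected.
n3-n4 (11): skip — n4 and n3 already connected.
n4-n7 (11): skip — n4 and n7 already connected.
n4-n9 (12): add — endpoints in different components.
The 4th edge added is n7-n8.

n7-n8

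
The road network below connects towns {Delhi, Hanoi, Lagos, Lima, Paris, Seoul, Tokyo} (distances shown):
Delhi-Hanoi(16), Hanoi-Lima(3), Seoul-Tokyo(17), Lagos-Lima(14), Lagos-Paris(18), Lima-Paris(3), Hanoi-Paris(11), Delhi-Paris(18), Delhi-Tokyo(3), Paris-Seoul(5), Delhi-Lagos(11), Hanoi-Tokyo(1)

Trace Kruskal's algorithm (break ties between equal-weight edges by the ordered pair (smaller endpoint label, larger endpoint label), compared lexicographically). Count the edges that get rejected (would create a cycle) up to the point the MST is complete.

Sort edges by weight, then run Kruskal:
Hanoi-Tokyo (1): add. Components now {Hanoi,Tokyo} {Seoul} {Paris} {Lima} {Delhi} {Lagos}
Delhi-Tokyo (3): add. Components now {Delhi,Hanoi,Tokyo} {Seoul} {Paris} {Lima} {Lagos}
Hanoi-Lima (3): add. Components now {Delhi,Hanoi,Lima,Tokyo} {Seoul} {Paris} {Lagos}
Lima-Paris (3): add. Components now {Delhi,Hanoi,Lima,Paris,Tokyo} {Seoul} {Lagos}
Paris-Seoul (5): add. Components now {Delhi,Hanoi,Lima,Paris,Seoul,Tokyo} {Lagos}
Delhi-Lagos (11): add. Components now {Delhi,Hanoi,Lagos,Lima,Paris,Seoul,Tokyo}
Edges rejected before the tree was complete: 0.

0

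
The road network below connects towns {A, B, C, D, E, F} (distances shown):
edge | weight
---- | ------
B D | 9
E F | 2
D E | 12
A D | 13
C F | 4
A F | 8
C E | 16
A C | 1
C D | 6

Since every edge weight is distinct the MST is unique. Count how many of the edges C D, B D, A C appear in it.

Kruskal's algorithm — process edges by increasing weight (ties by edge label):
A C (1): add — endpoints in different components.
E F (2): add — endpoints in different components.
C F (4): add — endpoints in different components.
C D (6): add — endpoints in different components.
A F (8): skip — A and F already connected.
B D (9): add — endpoints in different components.
MST edge set: {A C, E F, C F, C D, B D}.
Of the listed edges, {C D, B D, A C} are in the MST → 3.

3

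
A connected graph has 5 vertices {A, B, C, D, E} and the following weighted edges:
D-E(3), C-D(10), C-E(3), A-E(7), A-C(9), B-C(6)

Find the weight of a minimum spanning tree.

19

Kruskal's algorithm — process edges by increasing weight (ties by edge label):
C-E (3): add. Components now {A} {B} {C,E} {D}
D-E (3): add. Components now {A} {B} {C,D,E}
B-C (6): add. Components now {A} {B,C,D,E}
A-E (7): add. Components now {A,B,C,D,E}
MST edges: C-E, D-E, B-C, A-E; total weight 3+3+6+7 = 19.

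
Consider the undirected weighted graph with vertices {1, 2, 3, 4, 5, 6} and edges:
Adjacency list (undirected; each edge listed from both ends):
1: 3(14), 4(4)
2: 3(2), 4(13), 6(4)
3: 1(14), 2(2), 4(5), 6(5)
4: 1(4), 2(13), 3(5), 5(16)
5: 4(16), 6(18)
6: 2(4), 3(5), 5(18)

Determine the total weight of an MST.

31

Sort edges by weight, then run Kruskal:
2–3 (2): add. Components now {1} {2,3} {4} {5} {6}
1–4 (4): add. Components now {1,4} {2,3} {5} {6}
2–6 (4): add. Components now {1,4} {2,3,6} {5}
3–4 (5): add. Components now {1,2,3,4,6} {5}
3–6 (5): skip — 3 and 6 already connected.
2–4 (13): skip — 2 and 4 already connected.
1–3 (14): skip — 1 and 3 already connected.
4–5 (16): add. Components now {1,2,3,4,5,6}
MST edges: 2–3, 1–4, 2–6, 3–4, 4–5; total weight 2+4+4+5+16 = 31.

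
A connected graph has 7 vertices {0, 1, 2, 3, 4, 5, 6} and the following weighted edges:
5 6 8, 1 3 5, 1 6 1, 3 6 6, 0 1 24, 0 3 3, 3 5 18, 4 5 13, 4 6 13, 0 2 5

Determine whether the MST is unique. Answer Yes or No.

No

Kruskal's algorithm — process edges by increasing weight (ties by edge label):
1 6 (1): add. Components now {0} {1,6} {2} {3} {4} {5}
0 3 (3): add. Components now {0,3} {1,6} {2} {4} {5}
0 2 (5): add. Components now {0,2,3} {1,6} {4} {5}
1 3 (5): add. Components now {0,1,2,3,6} {4} {5}
3 6 (6): skip — 3 and 6 already connected.
5 6 (8): add. Components now {0,1,2,3,5,6} {4}
4 5 (13): add. Components now {0,1,2,3,4,5,6}
Non-tree edge 4 6 has weight 13, equal to the heaviest edge on its tree cycle — swapping gives another MST of the same weight. Not unique.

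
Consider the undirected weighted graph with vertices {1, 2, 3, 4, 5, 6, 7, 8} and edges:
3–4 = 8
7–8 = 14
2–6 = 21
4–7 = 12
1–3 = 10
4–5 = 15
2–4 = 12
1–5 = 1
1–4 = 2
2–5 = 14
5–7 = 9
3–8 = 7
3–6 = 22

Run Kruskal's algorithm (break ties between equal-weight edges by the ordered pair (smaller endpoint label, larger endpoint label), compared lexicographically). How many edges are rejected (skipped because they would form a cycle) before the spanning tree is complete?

5

Sort edges by weight, then run Kruskal:
1–5 (1): add — endpoints in different components.
1–4 (2): add — endpoints in different components.
3–8 (7): add — endpoints in different components.
3–4 (8): add — endpoints in different components.
5–7 (9): add — endpoints in different components.
1–3 (10): skip — 1 and 3 already connected.
2–4 (12): add — endpoints in different components.
4–7 (12): skip — 4 and 7 already connected.
2–5 (14): skip — 2 and 5 already connected.
7–8 (14): skip — 7 and 8 already connected.
4–5 (15): skip — 4 and 5 already connected.
2–6 (21): add — endpoints in different components.
Edges rejected before the tree was complete: 5.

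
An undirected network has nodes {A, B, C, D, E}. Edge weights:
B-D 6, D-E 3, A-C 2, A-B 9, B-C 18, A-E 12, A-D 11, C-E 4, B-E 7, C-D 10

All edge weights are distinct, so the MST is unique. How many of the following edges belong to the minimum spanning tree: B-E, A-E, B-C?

Kruskal: consider edges lightest-first.
A-C (2): add. Components now {A,C} {B} {D} {E}
D-E (3): add. Components now {A,C} {B} {D,E}
C-E (4): add. Components now {A,C,D,E} {B}
B-D (6): add. Components now {A,B,C,D,E}
MST edge set: {A-C, D-E, C-E, B-D}.
Of the listed edges, {} are in the MST → 0.

0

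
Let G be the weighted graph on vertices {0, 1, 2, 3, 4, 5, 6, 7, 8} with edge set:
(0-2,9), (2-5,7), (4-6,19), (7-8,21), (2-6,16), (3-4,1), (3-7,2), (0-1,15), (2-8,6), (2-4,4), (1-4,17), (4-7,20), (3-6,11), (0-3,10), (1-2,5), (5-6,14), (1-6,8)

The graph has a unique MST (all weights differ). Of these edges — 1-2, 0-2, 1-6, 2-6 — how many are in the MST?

3

Sort edges by weight, then run Kruskal:
3-4 (1): add — endpoints in different components.
3-7 (2): add — endpoints in different components.
2-4 (4): add — endpoints in different components.
1-2 (5): add — endpoints in different components.
2-8 (6): add — endpoints in different components.
2-5 (7): add — endpoints in different components.
1-6 (8): add — endpoints in different components.
0-2 (9): add — endpoints in different components.
MST edge set: {3-4, 3-7, 2-4, 1-2, 2-8, 2-5, 1-6, 0-2}.
Of the listed edges, {1-2, 0-2, 1-6} are in the MST → 3.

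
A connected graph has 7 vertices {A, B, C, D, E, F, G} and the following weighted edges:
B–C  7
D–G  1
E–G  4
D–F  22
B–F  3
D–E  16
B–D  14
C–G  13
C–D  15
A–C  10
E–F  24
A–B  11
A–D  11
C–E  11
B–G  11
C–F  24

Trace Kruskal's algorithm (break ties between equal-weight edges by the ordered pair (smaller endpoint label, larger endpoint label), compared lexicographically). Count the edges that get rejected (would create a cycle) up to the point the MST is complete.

1

Sort edges by weight, then run Kruskal:
D–G (1): add. Components now {A} {B} {C} {D,G} {E} {F}
B–F (3): add. Components now {A} {B,F} {C} {D,G} {E}
E–G (4): add. Components now {A} {B,F} {C} {D,E,G}
B–C (7): add. Components now {A} {B,C,F} {D,E,G}
A–C (10): add. Components now {A,B,C,F} {D,E,G}
A–B (11): skip — A and B already connected.
A–D (11): add. Components now {A,B,C,D,E,F,G}
Edges rejected before the tree was complete: 1.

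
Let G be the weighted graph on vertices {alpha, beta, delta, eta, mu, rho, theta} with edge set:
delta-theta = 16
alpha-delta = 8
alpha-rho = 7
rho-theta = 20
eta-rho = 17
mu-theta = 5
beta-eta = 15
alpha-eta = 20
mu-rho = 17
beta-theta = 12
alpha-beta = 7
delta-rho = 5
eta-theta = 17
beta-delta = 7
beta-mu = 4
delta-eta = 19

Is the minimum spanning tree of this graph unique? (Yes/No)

No

Kruskal's algorithm — process edges by increasing weight (ties by edge label):
beta-mu (4): add — endpoints in different components.
delta-rho (5): add — endpoints in different components.
mu-theta (5): add — endpoints in different components.
alpha-beta (7): add — endpoints in different components.
alpha-rho (7): add — endpoints in different components.
beta-delta (7): skip — beta and delta already connected.
alpha-delta (8): skip — delta and alpha already connected.
beta-theta (12): skip — beta and theta already connected.
beta-eta (15): add — endpoints in different components.
Non-tree edge beta-delta has weight 7, equal to the heaviest edge on its tree cycle — swapping gives another MST of the same weight. Not unique.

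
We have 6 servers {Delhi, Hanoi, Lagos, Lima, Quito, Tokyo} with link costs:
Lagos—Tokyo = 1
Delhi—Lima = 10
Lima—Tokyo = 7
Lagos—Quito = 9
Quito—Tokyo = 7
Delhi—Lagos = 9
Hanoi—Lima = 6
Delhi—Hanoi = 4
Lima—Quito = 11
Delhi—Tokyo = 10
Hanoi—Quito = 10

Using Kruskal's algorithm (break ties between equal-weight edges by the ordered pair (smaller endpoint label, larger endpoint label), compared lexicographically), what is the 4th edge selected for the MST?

Lima-Tokyo

Kruskal: consider edges lightest-first.
Lagos—Tokyo (1): add. Components now {Lagos,Tokyo} {Quito} {Delhi} {Lima} {Hanoi}
Delhi—Hanoi (4): add. Components now {Lagos,Tokyo} {Quito} {Delhi,Hanoi} {Lima}
Hanoi—Lima (6): add. Components now {Lagos,Tokyo} {Quito} {Delhi,Hanoi,Lima}
Lima—Tokyo (7): add. Components now {Delhi,Hanoi,Lagos,Lima,Tokyo} {Quito}
Quito—Tokyo (7): add. Components now {Delhi,Hanoi,Lagos,Lima,Quito,Tokyo}
The 4th edge added is Lima—Tokyo.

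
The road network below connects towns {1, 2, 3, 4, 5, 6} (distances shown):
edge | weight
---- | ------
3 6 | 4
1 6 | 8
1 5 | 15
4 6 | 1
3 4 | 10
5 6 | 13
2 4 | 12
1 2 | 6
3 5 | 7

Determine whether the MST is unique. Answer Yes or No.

Kruskal: consider edges lightest-first.
4 6 (1): add. Components now {1} {2} {3} {4,6} {5}
3 6 (4): add. Components now {1} {2} {3,4,6} {5}
1 2 (6): add. Components now {1,2} {3,4,6} {5}
3 5 (7): add. Components now {1,2} {3,4,5,6}
1 6 (8): add. Components now {1,2,3,4,5,6}
Every non-tree edge has weight strictly greater than the heaviest edge on the tree path between its endpoints, so the MST is unique.

Yes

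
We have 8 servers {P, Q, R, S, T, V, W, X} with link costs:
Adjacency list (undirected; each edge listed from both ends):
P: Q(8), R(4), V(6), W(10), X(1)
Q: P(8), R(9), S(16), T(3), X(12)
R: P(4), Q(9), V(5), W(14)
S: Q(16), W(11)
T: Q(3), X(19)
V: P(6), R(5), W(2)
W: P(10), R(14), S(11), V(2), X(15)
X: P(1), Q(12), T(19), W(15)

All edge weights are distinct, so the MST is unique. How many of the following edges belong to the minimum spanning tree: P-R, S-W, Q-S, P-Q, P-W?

Kruskal: consider edges lightest-first.
P-X (1): add — endpoints in different components.
V-W (2): add — endpoints in different components.
Q-T (3): add — endpoints in different components.
P-R (4): add — endpoints in different components.
R-V (5): add — endpoints in different components.
P-V (6): skip — P and V already connected.
P-Q (8): add — endpoints in different components.
Q-R (9): skip — R and Q already connected.
P-W (10): skip — W and P already connected.
S-W (11): add — endpoints in different components.
MST edge set: {P-X, V-W, Q-T, P-R, R-V, P-Q, S-W}.
Of the listed edges, {P-R, S-W, P-Q} are in the MST → 3.

3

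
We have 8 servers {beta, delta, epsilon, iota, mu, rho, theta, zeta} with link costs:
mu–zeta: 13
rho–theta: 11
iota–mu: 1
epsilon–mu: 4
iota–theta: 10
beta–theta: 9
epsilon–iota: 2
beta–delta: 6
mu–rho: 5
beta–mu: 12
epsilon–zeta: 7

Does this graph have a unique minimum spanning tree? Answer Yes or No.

Kruskal: consider edges lightest-first.
iota–mu (1): add — endpoints in different components.
epsilon–iota (2): add — endpoints in different components.
epsilon–mu (4): skip — mu and epsilon already connected.
mu–rho (5): add — endpoints in different components.
beta–delta (6): add — endpoints in different components.
epsilon–zeta (7): add — endpoints in different components.
beta–theta (9): add — endpoints in different components.
iota–theta (10): add — endpoints in different components.
Every non-tree edge has weight strictly greater than the heaviest edge on the tree path between its endpoints, so the MST is unique.

Yes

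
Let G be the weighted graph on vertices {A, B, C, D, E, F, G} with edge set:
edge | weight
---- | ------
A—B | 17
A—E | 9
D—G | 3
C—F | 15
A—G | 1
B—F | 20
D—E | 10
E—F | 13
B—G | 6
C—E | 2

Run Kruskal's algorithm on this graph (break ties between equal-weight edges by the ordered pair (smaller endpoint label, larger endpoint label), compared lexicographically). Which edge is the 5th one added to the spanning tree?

Sort edges by weight, then run Kruskal:
A—G (1): add — endpoints in different components.
C—E (2): add — endpoints in different components.
D—G (3): add — endpoints in different components.
B—G (6): add — endpoints in different components.
A—E (9): add — endpoints in different components.
D—E (10): skip — D and E already connected.
E—F (13): add — endpoints in different components.
The 5th edge added is A—E.

A-E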